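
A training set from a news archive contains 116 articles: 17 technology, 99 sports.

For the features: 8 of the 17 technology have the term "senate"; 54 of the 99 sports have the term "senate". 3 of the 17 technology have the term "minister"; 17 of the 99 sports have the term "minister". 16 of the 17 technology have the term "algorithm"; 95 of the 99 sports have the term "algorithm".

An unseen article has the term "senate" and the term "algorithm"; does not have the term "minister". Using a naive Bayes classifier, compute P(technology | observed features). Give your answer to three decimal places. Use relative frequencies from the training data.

technology: (17/116) × (8/17) × (14/17) × (16/17) ≈ 0.0534542
sports: (99/116) × (54/99) × (82/99) × (95/99) ≈ 0.370001
P(technology | x) = 0.0534542 / 0.4234552 ≈ 0.126

0.126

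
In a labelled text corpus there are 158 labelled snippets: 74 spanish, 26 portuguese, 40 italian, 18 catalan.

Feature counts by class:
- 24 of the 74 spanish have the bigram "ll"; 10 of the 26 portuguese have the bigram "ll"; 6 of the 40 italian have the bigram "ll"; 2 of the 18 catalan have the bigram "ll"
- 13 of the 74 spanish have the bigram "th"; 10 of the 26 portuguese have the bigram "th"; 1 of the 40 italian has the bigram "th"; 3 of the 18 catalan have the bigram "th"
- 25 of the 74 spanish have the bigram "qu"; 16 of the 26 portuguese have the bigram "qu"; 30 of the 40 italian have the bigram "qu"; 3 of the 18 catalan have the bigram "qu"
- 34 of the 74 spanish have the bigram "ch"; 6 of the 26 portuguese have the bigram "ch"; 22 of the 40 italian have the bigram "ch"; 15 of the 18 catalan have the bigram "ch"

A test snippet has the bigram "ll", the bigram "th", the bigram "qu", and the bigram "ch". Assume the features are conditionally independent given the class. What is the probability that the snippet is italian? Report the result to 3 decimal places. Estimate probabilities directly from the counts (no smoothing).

0.047

spanish: (74/158) × (24/74) × (13/74) × (25/74) × (34/74) ≈ 0.00414211
portuguese: (26/158) × (10/26) × (10/26) × (16/26) × (6/26) ≈ 0.00345696
italian: (40/158) × (6/40) × (1/40) × (30/40) × (22/40) ≈ 0.000391614
catalan: (18/158) × (2/18) × (3/18) × (3/18) × (15/18) ≈ 0.000293015
P(italian | x) = 0.000391614 / 0.008283699 ≈ 0.047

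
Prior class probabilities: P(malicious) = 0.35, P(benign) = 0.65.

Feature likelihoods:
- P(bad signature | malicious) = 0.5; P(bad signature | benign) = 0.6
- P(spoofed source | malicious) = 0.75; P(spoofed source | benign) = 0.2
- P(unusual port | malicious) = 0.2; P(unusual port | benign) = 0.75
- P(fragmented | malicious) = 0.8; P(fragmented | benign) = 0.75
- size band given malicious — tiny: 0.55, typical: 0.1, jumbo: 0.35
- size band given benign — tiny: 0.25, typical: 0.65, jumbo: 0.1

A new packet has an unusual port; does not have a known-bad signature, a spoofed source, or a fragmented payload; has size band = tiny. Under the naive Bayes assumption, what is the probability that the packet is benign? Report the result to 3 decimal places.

0.910

malicious: 0.35 × (1−0.5) × (1−0.75) × 0.2 × (1−0.8) × 0.55 = 0.0009625
benign: 0.65 × (1−0.6) × (1−0.2) × 0.75 × (1−0.75) × 0.25 = 0.00975
P(benign | x) = 0.00975 / 0.0107125 ≈ 0.910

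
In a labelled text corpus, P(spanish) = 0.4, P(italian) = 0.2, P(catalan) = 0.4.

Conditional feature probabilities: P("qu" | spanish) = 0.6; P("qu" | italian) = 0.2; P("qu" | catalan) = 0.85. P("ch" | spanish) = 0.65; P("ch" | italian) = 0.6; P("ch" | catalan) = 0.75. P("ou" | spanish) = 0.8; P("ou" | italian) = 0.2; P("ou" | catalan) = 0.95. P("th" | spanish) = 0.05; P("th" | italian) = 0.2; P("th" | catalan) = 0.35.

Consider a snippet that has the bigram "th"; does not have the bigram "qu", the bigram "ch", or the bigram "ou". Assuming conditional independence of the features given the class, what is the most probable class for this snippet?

italian

spanish: 0.4 × (1−0.6) × (1−0.65) × (1−0.8) × 0.05 = 0.00056
italian: 0.2 × (1−0.2) × (1−0.6) × (1−0.2) × 0.2 = 0.01024
catalan: 0.4 × (1−0.85) × (1−0.75) × (1−0.95) × 0.35 = 0.0002625
Highest score → italian.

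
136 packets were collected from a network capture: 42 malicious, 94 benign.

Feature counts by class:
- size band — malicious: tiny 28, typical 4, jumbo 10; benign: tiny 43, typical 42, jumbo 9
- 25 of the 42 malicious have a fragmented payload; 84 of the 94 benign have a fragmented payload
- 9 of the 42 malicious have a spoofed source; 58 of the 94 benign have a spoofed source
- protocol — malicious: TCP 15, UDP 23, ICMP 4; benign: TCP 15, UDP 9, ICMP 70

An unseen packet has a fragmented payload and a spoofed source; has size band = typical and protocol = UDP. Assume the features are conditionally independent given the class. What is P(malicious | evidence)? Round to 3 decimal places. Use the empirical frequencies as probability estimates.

malicious: (42/136) × (4/42) × (25/42) × (9/42) × (23/42) ≈ 0.00205439
benign: (94/136) × (42/94) × (84/94) × (58/94) × (9/94) ≈ 0.0163033
P(malicious | x) = 0.00205439 / 0.01835769 ≈ 0.112

0.112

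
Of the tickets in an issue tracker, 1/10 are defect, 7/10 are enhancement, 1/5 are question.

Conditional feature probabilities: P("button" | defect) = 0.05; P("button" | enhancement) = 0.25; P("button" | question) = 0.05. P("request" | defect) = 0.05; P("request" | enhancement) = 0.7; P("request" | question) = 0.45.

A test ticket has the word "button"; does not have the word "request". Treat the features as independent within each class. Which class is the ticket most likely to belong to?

defect: 0.1 × 0.05 × (1−0.05) = 0.00475
enhancement: 0.7 × 0.25 × (1−0.7) = 0.0525
question: 0.2 × 0.05 × (1−0.45) = 0.0055
Highest score → enhancement.

enhancement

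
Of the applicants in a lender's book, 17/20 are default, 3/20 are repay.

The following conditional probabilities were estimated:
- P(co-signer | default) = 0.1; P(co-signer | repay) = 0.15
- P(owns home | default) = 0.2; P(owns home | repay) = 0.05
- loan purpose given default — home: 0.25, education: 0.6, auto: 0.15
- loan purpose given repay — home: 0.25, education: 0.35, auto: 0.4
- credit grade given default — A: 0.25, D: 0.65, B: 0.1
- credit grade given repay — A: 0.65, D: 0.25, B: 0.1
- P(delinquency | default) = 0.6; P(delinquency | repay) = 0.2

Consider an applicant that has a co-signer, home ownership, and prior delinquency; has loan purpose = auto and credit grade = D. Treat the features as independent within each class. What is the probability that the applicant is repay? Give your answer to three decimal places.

default: 0.85 × 0.1 × 0.2 × 0.15 × 0.65 × 0.6 = 0.0009945
repay: 0.15 × 0.15 × 0.05 × 0.4 × 0.25 × 0.2 = 0.0000225
P(repay | x) = 0.0000225 / 0.001017 ≈ 0.022

0.022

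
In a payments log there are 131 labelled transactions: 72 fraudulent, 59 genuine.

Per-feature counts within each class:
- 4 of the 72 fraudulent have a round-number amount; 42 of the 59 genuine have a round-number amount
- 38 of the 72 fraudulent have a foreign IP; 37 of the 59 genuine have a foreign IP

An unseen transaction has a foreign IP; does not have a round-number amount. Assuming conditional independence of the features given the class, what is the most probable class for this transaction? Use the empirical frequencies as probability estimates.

fraudulent

fraudulent: (72/131) × (68/72) × (38/72) ≈ 0.273961
genuine: (59/131) × (17/59) × (37/59) ≈ 0.0813818
Highest score → fraudulent.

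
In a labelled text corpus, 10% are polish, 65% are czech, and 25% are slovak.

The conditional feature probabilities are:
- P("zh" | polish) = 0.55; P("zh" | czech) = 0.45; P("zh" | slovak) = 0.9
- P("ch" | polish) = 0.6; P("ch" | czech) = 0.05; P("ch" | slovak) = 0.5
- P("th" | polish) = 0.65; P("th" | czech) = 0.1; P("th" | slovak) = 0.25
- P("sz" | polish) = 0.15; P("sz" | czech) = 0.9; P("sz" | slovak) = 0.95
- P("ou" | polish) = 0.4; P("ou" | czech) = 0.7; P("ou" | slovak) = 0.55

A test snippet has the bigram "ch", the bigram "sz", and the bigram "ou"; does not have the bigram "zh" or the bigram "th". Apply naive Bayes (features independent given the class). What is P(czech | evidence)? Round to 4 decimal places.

polish: 0.1 × (1−0.55) × 0.6 × (1−0.65) × 0.15 × 0.4 = 0.000567
czech: 0.65 × (1−0.45) × 0.05 × (1−0.1) × 0.9 × 0.7 = 0.010135125
slovak: 0.25 × (1−0.9) × 0.5 × (1−0.25) × 0.95 × 0.55 = 0.0048984375
P(czech | x) = 0.010135125 / 0.0156005625 ≈ 0.6497

0.6497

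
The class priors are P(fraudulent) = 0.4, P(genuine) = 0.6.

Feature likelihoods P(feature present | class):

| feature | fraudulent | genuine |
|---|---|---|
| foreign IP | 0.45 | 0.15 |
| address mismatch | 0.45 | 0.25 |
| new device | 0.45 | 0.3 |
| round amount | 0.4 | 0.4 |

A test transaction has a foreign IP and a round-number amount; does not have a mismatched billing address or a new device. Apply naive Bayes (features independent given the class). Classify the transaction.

fraudulent: 0.4 × 0.45 × (1−0.45) × (1−0.45) × 0.4 = 0.02178
genuine: 0.6 × 0.15 × (1−0.25) × (1−0.3) × 0.4 = 0.0189
Highest score → fraudulent.

fraudulent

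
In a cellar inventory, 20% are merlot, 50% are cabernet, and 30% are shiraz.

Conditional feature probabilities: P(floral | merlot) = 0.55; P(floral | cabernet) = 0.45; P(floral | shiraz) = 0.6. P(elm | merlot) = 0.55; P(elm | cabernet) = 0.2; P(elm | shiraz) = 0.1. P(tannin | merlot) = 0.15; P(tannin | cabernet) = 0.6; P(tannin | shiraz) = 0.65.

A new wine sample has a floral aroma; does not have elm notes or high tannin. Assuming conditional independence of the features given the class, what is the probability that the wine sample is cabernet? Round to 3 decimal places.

merlot: 0.2 × 0.55 × (1−0.55) × (1−0.15) = 0.042075
cabernet: 0.5 × 0.45 × (1−0.2) × (1−0.6) = 0.072
shiraz: 0.3 × 0.6 × (1−0.1) × (1−0.65) = 0.0567
P(cabernet | x) = 0.072 / 0.170775 ≈ 0.422

0.422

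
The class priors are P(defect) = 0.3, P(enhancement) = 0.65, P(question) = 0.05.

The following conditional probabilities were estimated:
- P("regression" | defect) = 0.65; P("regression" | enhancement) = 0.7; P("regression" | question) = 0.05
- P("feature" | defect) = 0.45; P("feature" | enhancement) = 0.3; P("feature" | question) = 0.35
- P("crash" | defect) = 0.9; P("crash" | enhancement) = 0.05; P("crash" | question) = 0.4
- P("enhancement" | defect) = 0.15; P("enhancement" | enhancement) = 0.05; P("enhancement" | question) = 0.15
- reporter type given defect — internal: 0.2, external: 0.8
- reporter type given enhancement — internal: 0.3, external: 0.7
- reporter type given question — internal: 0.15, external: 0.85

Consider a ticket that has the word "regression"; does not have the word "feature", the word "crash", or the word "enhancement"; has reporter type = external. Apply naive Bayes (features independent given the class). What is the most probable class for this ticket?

enhancement

defect: 0.3 × 0.65 × (1−0.45) × (1−0.9) × (1−0.15) × 0.8 = 0.007293
enhancement: 0.65 × 0.7 × (1−0.3) × (1−0.05) × (1−0.05) × 0.7 = 0.201212375
question: 0.05 × 0.05 × (1−0.35) × (1−0.4) × (1−0.15) × 0.85 = 0.0007044375
Highest score → enhancement.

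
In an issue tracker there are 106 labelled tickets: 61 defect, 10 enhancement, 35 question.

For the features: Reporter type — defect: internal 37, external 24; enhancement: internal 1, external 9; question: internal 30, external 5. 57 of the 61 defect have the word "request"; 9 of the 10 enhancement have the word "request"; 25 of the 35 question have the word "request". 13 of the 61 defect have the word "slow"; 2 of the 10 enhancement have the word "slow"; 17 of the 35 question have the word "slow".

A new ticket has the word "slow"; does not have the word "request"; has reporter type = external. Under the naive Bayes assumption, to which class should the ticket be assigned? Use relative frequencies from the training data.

defect: (61/106) × (24/61) × (4/61) × (13/61) ≈ 0.00316409
enhancement: (10/106) × (9/10) × (1/10) × (2/10) ≈ 0.00169811
question: (35/106) × (5/35) × (10/35) × (17/35) ≈ 0.00654601
Highest score → question.

question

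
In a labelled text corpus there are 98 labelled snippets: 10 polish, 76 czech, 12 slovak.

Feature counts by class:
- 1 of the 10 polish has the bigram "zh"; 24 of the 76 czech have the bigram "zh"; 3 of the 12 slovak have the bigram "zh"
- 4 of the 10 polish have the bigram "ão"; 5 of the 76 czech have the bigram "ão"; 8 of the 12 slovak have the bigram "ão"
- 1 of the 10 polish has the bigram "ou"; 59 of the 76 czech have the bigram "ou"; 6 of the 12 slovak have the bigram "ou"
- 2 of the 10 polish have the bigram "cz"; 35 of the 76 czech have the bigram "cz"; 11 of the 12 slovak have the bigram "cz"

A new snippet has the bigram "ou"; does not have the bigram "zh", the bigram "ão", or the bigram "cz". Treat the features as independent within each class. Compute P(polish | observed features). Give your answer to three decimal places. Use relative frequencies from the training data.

polish: (10/98) × (9/10) × (6/10) × (1/10) × (8/10) ≈ 0.00440816
czech: (76/98) × (52/76) × (71/76) × (59/76) × (41/76) ≈ 0.207602
slovak: (12/98) × (9/12) × (4/12) × (6/12) × (1/12) ≈ 0.00127551
P(polish | x) = 0.00440816 / 0.21328567 ≈ 0.021

0.021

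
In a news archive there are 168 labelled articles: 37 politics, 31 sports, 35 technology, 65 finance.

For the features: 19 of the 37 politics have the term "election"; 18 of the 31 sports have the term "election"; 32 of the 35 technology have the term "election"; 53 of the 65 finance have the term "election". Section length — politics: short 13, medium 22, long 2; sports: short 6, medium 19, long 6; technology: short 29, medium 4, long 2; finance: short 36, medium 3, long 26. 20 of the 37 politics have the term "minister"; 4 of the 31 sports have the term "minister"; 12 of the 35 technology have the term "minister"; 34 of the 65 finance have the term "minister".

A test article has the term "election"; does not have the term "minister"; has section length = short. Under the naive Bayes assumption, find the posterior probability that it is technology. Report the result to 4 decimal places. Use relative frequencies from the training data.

politics: (37/168) × (19/37) × (13/37) × (17/37) ≈ 0.0182572
sports: (31/168) × (18/31) × (6/31) × (27/31) ≈ 0.0180615
technology: (35/168) × (32/35) × (29/35) × (23/35) ≈ 0.103712
finance: (65/168) × (53/65) × (36/65) × (31/65) ≈ 0.0833305
P(technology | x) = 0.103712 / 0.2233612 ≈ 0.4643

0.4643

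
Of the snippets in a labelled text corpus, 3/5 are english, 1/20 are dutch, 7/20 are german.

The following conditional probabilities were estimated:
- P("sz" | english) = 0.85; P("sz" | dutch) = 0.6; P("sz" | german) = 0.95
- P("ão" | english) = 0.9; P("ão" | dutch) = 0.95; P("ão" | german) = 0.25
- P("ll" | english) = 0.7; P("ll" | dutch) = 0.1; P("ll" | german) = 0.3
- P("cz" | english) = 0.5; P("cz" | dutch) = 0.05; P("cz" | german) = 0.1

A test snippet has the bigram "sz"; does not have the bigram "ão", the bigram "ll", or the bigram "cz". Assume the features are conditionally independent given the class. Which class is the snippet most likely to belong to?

german

english: 0.6 × 0.85 × (1−0.9) × (1−0.7) × (1−0.5) = 0.00765
dutch: 0.05 × 0.6 × (1−0.95) × (1−0.1) × (1−0.05) = 0.0012825
german: 0.35 × 0.95 × (1−0.25) × (1−0.3) × (1−0.1) = 0.15710625
Highest score → german.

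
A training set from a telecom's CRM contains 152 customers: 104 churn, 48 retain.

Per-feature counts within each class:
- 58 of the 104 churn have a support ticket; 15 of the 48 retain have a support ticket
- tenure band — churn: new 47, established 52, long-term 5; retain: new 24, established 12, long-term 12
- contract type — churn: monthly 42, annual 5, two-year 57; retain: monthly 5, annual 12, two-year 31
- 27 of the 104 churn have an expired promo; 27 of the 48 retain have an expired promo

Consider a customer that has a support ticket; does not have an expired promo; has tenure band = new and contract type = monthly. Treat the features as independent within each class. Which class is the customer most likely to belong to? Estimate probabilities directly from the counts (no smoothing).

churn

churn: (104/152) × (58/104) × (47/104) × (42/104) × (77/104) ≈ 0.0515611
retain: (48/152) × (15/48) × (24/48) × (5/48) × (21/48) ≈ 0.00224866
Highest score → churn.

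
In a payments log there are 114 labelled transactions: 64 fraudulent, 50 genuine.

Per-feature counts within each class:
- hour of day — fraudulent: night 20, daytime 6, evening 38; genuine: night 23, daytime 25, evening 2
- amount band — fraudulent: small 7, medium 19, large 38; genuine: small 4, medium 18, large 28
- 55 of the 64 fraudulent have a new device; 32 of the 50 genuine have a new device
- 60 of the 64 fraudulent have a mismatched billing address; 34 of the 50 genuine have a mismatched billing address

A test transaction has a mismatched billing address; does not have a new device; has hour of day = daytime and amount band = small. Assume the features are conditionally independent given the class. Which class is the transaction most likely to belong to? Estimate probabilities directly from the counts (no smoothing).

genuine

fraudulent: (64/114) × (6/64) × (7/64) × (9/64) × (60/64) ≈ 0.000758924
genuine: (50/114) × (25/50) × (4/50) × (18/50) × (34/50) ≈ 0.00429474
Highest score → genuine.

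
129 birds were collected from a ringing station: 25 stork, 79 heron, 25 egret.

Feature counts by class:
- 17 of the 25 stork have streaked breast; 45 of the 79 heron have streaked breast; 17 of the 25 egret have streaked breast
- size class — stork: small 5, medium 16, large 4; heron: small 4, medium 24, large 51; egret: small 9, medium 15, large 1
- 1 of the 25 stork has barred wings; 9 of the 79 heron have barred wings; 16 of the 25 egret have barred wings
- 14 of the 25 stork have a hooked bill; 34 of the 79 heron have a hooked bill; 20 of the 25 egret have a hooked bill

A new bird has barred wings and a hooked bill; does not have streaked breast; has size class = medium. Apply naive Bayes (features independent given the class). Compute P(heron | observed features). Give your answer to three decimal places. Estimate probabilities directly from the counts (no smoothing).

stork: (25/129) × (8/25) × (16/25) × (1/25) × (14/25) ≈ 0.000889054
heron: (79/129) × (34/79) × (24/79) × (9/79) × (34/79) ≈ 0.00392591
egret: (25/129) × (8/25) × (15/25) × (16/25) × (20/25) ≈ 0.0190512
P(heron | x) = 0.00392591 / 0.023866164 ≈ 0.164

0.164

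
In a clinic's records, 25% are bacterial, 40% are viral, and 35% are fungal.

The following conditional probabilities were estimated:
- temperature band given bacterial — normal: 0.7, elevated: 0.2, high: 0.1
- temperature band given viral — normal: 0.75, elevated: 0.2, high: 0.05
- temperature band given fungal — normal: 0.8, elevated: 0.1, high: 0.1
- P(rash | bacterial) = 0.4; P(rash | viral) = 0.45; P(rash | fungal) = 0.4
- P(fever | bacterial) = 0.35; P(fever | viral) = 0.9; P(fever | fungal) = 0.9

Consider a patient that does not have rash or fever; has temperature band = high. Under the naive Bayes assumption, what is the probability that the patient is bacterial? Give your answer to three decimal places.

0.753

bacterial: 0.25 × 0.1 × (1−0.4) × (1−0.35) = 0.00975
viral: 0.4 × 0.05 × (1−0.45) × (1−0.9) = 0.0011
fungal: 0.35 × 0.1 × (1−0.4) × (1−0.9) = 0.0021
P(bacterial | x) = 0.00975 / 0.01295 ≈ 0.753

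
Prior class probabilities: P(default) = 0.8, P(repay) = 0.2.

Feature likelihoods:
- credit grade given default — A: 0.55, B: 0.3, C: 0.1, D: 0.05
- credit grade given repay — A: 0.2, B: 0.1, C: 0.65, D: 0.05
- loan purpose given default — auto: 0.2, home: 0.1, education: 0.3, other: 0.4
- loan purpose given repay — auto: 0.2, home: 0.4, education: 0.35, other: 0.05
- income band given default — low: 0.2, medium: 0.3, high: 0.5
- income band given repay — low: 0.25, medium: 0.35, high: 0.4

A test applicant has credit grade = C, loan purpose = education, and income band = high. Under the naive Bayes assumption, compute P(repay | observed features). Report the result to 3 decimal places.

0.603

default: 0.8 × 0.1 × 0.3 × 0.5 = 0.012
repay: 0.2 × 0.65 × 0.35 × 0.4 = 0.0182
P(repay | x) = 0.0182 / 0.0302 ≈ 0.603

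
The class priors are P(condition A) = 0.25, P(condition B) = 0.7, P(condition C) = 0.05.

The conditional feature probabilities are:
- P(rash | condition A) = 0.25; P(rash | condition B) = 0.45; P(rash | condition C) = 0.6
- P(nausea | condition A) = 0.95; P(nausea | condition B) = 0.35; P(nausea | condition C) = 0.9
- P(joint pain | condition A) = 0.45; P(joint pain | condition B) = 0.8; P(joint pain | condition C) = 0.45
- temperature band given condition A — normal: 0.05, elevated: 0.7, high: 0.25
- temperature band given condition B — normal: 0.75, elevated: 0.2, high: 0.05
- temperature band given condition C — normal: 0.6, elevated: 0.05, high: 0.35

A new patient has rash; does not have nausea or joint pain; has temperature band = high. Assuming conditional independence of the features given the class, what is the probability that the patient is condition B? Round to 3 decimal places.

condition A: 0.25 × 0.25 × (1−0.95) × (1−0.45) × 0.25 = 0.0004296875
condition B: 0.7 × 0.45 × (1−0.35) × (1−0.8) × 0.05 = 0.0020475
condition C: 0.05 × 0.6 × (1−0.9) × (1−0.45) × 0.35 = 0.0005775
P(condition B | x) = 0.0020475 / 0.0030546875 ≈ 0.670

0.670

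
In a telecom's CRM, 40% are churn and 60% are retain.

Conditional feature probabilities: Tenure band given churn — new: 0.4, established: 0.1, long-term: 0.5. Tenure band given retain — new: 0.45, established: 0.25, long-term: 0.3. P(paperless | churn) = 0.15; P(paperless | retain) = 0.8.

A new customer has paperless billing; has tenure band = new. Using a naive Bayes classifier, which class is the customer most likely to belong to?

churn: 0.4 × 0.4 × 0.15 = 0.024
retain: 0.6 × 0.45 × 0.8 = 0.216
Highest score → retain.

retain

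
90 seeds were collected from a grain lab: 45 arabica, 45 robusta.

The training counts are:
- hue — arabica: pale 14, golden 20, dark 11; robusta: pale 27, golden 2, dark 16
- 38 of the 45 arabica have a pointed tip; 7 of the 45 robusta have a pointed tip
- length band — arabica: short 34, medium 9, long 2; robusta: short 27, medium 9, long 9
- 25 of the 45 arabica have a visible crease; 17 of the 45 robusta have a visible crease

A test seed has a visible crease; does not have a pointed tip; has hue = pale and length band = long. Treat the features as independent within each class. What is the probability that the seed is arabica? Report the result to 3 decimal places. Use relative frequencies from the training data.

arabica: (45/90) × (14/45) × (7/45) × (2/45) × (25/45) ≈ 0.00059747
robusta: (45/90) × (27/45) × (38/45) × (9/45) × (17/45) ≈ 0.0191407
P(arabica | x) = 0.00059747 / 0.01973817 ≈ 0.030

0.030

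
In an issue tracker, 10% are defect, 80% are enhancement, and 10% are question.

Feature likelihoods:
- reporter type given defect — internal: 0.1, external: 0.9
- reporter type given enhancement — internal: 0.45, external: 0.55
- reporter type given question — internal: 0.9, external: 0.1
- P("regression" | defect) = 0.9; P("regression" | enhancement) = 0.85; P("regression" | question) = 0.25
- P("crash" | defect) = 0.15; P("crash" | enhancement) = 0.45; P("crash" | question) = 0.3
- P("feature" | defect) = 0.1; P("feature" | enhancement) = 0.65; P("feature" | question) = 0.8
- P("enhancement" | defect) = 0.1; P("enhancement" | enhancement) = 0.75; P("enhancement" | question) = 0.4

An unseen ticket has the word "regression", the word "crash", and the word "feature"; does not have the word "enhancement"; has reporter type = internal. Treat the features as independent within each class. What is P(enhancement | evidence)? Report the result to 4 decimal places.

0.8694

defect: 0.1 × 0.1 × 0.9 × 0.15 × 0.1 × (1−0.1) = 0.0001215
enhancement: 0.8 × 0.45 × 0.85 × 0.45 × 0.65 × (1−0.75) = 0.02237625
question: 0.1 × 0.9 × 0.25 × 0.3 × 0.8 × (1−0.4) = 0.00324
P(enhancement | x) = 0.02237625 / 0.02573775 ≈ 0.8694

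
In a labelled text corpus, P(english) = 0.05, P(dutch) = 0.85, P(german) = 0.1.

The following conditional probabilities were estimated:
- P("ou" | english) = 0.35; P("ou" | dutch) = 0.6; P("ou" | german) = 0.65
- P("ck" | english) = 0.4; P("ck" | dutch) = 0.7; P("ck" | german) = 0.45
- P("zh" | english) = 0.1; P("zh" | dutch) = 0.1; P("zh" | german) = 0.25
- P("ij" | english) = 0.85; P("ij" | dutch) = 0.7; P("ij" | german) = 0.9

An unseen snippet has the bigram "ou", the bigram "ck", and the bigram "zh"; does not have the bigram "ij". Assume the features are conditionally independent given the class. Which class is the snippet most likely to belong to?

english: 0.05 × 0.35 × 0.4 × 0.1 × (1−0.85) = 0.000105
dutch: 0.85 × 0.6 × 0.7 × 0.1 × (1−0.7) = 0.01071
german: 0.1 × 0.65 × 0.45 × 0.25 × (1−0.9) = 0.00073125
Highest score → dutch.

dutch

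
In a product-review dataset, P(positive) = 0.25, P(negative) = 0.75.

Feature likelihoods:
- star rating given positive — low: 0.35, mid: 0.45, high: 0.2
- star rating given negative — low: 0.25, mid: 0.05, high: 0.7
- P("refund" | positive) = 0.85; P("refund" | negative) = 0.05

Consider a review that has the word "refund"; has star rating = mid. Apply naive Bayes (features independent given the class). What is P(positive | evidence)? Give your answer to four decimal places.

0.9808

positive: 0.25 × 0.45 × 0.85 = 0.095625
negative: 0.75 × 0.05 × 0.05 = 0.001875
P(positive | x) = 0.095625 / 0.0975 ≈ 0.9808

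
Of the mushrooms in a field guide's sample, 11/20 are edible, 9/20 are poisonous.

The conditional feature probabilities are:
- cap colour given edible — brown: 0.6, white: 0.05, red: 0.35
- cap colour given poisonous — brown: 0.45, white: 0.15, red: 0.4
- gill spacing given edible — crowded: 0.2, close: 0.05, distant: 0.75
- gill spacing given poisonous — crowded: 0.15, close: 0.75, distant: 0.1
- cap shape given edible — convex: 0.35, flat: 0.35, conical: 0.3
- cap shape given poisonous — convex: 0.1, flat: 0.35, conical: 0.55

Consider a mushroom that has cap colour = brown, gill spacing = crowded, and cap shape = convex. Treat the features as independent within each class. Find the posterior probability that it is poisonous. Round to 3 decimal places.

edible: 0.55 × 0.6 × 0.2 × 0.35 = 0.0231
poisonous: 0.45 × 0.45 × 0.15 × 0.1 = 0.0030375
P(poisonous | x) = 0.0030375 / 0.0261375 ≈ 0.116

0.116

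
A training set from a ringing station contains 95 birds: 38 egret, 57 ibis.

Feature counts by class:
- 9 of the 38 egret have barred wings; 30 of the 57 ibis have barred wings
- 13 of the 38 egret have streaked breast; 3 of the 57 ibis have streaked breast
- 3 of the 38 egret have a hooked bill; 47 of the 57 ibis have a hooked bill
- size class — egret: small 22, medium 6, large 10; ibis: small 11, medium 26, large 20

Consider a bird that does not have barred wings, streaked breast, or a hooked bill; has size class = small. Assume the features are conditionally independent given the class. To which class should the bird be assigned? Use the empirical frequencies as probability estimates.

egret

egret: (38/95) × (29/38) × (25/38) × (35/38) × (22/38) ≈ 0.107091
ibis: (57/95) × (27/57) × (54/57) × (10/57) × (11/57) ≈ 0.00911595
Highest score → egret.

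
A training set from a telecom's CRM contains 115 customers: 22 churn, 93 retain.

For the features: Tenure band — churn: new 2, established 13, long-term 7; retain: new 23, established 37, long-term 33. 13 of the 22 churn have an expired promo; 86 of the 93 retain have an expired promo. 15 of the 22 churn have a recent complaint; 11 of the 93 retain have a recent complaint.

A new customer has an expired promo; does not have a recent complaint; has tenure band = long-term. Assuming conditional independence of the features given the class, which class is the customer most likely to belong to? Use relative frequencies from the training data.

churn: (22/115) × (7/22) × (13/22) × (7/22) ≈ 0.0114445
retain: (93/115) × (33/93) × (86/93) × (82/93) ≈ 0.233971
Highest score → retain.

retain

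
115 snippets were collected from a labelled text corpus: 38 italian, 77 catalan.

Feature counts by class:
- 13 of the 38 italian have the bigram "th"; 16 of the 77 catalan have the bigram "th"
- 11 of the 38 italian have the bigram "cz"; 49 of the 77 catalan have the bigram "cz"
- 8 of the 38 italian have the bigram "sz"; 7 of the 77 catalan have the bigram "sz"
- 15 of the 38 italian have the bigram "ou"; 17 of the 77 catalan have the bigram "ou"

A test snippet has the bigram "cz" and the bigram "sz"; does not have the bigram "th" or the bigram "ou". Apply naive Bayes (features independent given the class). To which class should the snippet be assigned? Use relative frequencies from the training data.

catalan

italian: (38/115) × (25/38) × (11/38) × (8/38) × (23/38) ≈ 0.00801866
catalan: (77/115) × (61/77) × (49/77) × (7/77) × (60/77) ≈ 0.0239114
Highest score → catalan.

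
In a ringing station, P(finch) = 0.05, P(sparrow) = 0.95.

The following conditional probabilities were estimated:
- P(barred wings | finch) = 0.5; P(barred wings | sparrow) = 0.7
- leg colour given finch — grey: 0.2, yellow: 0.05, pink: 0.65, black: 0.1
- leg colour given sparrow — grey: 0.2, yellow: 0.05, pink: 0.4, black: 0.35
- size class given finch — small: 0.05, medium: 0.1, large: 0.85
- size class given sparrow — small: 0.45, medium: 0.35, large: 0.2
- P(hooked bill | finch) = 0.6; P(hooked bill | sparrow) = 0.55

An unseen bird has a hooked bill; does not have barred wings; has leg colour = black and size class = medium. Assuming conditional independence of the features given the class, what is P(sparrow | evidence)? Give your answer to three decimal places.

0.992

finch: 0.05 × (1−0.5) × 0.1 × 0.1 × 0.6 = 0.00015
sparrow: 0.95 × (1−0.7) × 0.35 × 0.35 × 0.55 = 0.019201875
P(sparrow | x) = 0.019201875 / 0.019351875 ≈ 0.992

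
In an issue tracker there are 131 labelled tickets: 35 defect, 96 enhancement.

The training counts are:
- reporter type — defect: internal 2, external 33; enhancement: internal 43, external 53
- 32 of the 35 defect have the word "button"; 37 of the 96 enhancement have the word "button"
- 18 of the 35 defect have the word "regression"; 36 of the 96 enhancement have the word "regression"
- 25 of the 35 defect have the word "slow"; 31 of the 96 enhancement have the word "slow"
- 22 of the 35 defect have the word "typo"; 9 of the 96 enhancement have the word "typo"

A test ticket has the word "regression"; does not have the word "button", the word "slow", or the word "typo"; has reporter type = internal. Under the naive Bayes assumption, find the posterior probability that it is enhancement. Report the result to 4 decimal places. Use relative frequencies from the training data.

0.9985

defect: (35/131) × (2/35) × (3/35) × (18/35) × (10/35) × (13/35) ≈ 0.0000714206
enhancement: (96/131) × (43/96) × (59/96) × (36/96) × (65/96) × (87/96) ≈ 0.0464194
P(enhancement | x) = 0.0464194 / 0.0464908206 ≈ 0.9985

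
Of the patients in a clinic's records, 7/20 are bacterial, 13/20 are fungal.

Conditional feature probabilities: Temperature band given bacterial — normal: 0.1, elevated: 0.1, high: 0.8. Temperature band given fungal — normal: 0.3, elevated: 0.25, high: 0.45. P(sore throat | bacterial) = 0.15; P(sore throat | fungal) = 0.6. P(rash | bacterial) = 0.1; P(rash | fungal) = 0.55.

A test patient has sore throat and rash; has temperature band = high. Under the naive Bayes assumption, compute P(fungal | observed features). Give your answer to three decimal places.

bacterial: 0.35 × 0.8 × 0.15 × 0.1 = 0.0042
fungal: 0.65 × 0.45 × 0.6 × 0.55 = 0.096525
P(fungal | x) = 0.096525 / 0.100725 ≈ 0.958

0.958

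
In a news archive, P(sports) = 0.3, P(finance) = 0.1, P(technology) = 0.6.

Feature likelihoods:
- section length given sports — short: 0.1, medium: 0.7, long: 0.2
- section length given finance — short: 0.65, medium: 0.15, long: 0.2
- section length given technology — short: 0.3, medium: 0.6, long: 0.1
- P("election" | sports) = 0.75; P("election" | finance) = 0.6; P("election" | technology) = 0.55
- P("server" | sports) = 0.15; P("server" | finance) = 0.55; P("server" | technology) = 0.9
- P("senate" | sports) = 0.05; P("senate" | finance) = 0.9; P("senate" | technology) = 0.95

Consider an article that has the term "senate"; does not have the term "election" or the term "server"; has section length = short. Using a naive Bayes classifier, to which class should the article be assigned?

sports: 0.3 × 0.1 × (1−0.75) × (1−0.15) × 0.05 = 0.00031875
finance: 0.1 × 0.65 × (1−0.6) × (1−0.55) × 0.9 = 0.01053
technology: 0.6 × 0.3 × (1−0.55) × (1−0.9) × 0.95 = 0.007695
Highest score → finance.

finance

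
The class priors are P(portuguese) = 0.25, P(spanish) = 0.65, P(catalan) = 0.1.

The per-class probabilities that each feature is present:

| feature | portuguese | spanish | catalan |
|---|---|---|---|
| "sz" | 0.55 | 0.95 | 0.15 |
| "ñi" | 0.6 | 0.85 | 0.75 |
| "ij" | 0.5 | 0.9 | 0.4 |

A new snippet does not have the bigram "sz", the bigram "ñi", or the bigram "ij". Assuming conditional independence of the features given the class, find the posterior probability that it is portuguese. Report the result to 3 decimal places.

0.630

portuguese: 0.25 × (1−0.55) × (1−0.6) × (1−0.5) = 0.0225
spanish: 0.65 × (1−0.95) × (1−0.85) × (1−0.9) = 0.0004875
catalan: 0.1 × (1−0.15) × (1−0.75) × (1−0.4) = 0.01275
P(portuguese | x) = 0.0225 / 0.0357375 ≈ 0.630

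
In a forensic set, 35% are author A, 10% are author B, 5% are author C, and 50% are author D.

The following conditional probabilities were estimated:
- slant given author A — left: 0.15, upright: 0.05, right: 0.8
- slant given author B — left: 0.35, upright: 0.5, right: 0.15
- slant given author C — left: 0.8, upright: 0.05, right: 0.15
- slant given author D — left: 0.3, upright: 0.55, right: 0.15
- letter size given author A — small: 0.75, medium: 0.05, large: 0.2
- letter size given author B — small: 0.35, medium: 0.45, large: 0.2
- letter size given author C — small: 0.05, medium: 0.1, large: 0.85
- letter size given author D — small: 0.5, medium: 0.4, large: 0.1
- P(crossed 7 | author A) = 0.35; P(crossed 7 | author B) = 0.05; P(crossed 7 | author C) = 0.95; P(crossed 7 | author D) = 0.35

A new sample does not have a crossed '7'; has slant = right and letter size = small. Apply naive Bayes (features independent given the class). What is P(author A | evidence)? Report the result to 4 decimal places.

0.8229

author A: 0.35 × 0.8 × 0.75 × (1−0.35) = 0.1365
author B: 0.1 × 0.15 × 0.35 × (1−0.05) = 0.0049875
author C: 0.05 × 0.15 × 0.05 × (1−0.95) = 0.00001875
author D: 0.5 × 0.15 × 0.5 × (1−0.35) = 0.024375
P(author A | x) = 0.1365 / 0.16588125 ≈ 0.8229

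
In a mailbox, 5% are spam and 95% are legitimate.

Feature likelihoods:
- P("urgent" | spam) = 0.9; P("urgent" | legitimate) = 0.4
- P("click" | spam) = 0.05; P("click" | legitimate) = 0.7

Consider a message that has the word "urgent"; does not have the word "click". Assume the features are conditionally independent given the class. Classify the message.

legitimate

spam: 0.05 × 0.9 × (1−0.05) = 0.04275
legitimate: 0.95 × 0.4 × (1−0.7) = 0.114
Highest score → legitimate.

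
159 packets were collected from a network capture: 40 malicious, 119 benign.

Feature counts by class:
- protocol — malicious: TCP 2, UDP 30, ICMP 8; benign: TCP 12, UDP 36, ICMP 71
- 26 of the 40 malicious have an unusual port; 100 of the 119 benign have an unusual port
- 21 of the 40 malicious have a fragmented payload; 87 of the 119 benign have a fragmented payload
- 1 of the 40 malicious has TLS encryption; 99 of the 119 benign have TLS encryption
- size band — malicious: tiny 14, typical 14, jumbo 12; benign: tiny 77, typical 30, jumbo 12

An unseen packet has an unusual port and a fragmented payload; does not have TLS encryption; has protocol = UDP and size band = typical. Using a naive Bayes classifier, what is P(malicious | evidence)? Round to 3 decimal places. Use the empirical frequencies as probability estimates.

malicious: (40/159) × (30/40) × (26/40) × (21/40) × (39/40) × (14/40) ≈ 0.021972
benign: (119/159) × (36/119) × (100/119) × (87/119) × (20/119) × (30/119) ≈ 0.0058937
P(malicious | x) = 0.021972 / 0.0278657 ≈ 0.788

0.788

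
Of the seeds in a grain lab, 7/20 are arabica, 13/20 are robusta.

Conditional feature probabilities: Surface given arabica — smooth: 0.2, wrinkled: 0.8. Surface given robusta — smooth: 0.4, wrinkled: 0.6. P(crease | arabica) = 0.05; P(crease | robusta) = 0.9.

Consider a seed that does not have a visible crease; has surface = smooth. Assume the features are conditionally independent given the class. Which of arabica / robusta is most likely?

arabica

arabica: 0.35 × 0.2 × (1−0.05) = 0.0665
robusta: 0.65 × 0.4 × (1−0.9) = 0.026
Highest score → arabica.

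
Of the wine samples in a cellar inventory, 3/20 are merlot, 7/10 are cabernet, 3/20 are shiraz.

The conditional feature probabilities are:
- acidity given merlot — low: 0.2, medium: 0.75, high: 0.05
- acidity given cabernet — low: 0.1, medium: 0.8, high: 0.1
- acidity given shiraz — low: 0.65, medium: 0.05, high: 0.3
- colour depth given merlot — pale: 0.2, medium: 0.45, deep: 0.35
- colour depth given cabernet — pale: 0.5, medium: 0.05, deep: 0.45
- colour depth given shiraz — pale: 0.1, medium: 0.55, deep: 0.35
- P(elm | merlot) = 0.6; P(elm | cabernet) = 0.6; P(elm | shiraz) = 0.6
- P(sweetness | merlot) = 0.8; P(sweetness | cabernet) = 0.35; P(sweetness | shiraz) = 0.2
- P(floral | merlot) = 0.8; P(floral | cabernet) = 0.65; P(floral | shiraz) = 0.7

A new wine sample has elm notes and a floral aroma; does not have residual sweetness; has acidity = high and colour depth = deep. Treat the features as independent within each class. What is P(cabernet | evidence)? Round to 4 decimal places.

merlot: 0.15 × 0.05 × 0.35 × 0.6 × (1−0.8) × 0.8 = 0.000252
cabernet: 0.7 × 0.1 × 0.45 × 0.6 × (1−0.35) × 0.65 = 0.00798525
shiraz: 0.15 × 0.3 × 0.35 × 0.6 × (1−0.2) × 0.7 = 0.005292
P(cabernet | x) = 0.00798525 / 0.01352925 ≈ 0.5902

0.5902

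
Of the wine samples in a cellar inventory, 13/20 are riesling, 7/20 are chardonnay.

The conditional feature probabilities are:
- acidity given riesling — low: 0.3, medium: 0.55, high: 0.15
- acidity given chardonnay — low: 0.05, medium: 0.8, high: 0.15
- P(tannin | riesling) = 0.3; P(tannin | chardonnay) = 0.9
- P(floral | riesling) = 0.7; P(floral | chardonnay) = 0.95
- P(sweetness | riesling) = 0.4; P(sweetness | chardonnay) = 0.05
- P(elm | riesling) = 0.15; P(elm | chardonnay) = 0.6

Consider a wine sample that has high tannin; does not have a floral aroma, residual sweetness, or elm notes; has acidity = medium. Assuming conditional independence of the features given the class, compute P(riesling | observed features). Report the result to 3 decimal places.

riesling: 0.65 × 0.55 × 0.3 × (1−0.7) × (1−0.4) × (1−0.15) = 0.01640925
chardonnay: 0.35 × 0.8 × 0.9 × (1−0.95) × (1−0.05) × (1−0.6) = 0.004788
P(riesling | x) = 0.01640925 / 0.02119725 ≈ 0.774

0.774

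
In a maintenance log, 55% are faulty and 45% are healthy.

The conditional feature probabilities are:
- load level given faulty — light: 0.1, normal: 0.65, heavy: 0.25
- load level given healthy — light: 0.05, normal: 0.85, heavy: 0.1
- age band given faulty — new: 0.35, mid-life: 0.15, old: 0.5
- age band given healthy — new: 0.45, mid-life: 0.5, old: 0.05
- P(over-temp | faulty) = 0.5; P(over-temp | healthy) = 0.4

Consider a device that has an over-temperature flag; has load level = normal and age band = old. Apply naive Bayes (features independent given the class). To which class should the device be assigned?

faulty: 0.55 × 0.65 × 0.5 × 0.5 = 0.089375
healthy: 0.45 × 0.85 × 0.05 × 0.4 = 0.00765
Highest score → faulty.

faulty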